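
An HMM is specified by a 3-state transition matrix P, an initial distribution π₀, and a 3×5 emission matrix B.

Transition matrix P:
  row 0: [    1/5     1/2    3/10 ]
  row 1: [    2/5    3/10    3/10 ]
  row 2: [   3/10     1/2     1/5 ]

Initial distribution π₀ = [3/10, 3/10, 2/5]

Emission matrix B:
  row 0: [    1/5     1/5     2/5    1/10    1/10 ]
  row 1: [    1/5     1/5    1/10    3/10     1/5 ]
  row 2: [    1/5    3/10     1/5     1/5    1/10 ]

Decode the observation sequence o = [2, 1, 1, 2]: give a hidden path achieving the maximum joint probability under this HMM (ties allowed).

t=0: δ = [1.200e-01, 3.000e-02, 8.000e-02]  (obs o_0=2)
t=1: δ = [4.800e-03, 1.200e-02, 1.080e-02]  ψ = [0, 0, 0]  (obs o_1=1)
t=2: δ = [9.600e-04, 1.080e-03, 1.080e-03]  ψ = [1, 2, 1]  (obs o_2=1)
t=3: δ = [1.728e-04, 5.400e-05, 6.480e-05]  ψ = [1, 2, 1]  (obs o_3=2)
backtrack: best end state = 0; path = [0, 2, 1, 0]

path = [0, 2, 1, 0]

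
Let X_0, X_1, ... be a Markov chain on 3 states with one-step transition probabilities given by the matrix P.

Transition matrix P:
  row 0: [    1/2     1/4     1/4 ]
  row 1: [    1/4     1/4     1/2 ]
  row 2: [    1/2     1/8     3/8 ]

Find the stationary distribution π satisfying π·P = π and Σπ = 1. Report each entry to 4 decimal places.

Balance equations π_j = Σ_i π_i·P[i][j]:
  π_0 = 1/2·π_0 + 1/4·π_1 + 1/2·π_2
  π_1 = 1/4·π_0 + 1/4·π_1 + 1/8·π_2
  normalize: π_0 + π_1 + π_2 = 1
Solving the linear system gives exactly π = [13/29, 6/29, 10/29].

π = [0.4483, 0.2069, 0.3448]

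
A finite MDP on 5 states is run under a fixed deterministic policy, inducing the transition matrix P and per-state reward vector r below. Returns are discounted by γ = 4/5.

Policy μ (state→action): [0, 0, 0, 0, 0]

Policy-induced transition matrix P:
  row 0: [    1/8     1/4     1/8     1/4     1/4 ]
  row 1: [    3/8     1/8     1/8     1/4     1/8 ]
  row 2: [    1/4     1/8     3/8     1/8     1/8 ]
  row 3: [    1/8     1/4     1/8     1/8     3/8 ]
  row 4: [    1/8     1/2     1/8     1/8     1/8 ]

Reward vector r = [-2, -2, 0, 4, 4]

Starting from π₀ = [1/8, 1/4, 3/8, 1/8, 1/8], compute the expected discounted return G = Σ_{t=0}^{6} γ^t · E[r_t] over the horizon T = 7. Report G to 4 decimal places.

G = 1.9541

t=0: π = [0.1250, 0.2500, 0.3750, 0.1250, 0.1250], E[r] = 0.2500, γ^t·E[r] = 0.250000, running G = 0.250000
t=1: π = [0.2344, 0.2031, 0.2188, 0.1719, 0.1719], E[r] = 0.5000, γ^t·E[r] = 0.400000, running G = 0.650000
t=2: π = [0.2031, 0.2402, 0.1797, 0.1797, 0.1973], E[r] = 0.6211, γ^t·E[r] = 0.397500, running G = 1.047500
t=3: π = [0.2075, 0.2468, 0.1699, 0.1804, 0.1953], E[r] = 0.5942, γ^t·E[r] = 0.304250, running G = 1.351750
t=4: π = [0.2079, 0.2467, 0.1675, 0.1818, 0.1960], E[r] = 0.6020, γ^t·E[r] = 0.246575, running G = 1.598325
t=5: π = [0.2076, 0.2472, 0.1669, 0.1818, 0.1964], E[r] = 0.6034, γ^t·E[r] = 0.197723, running G = 1.796048
t=6: π = [0.2077, 0.2473, 0.1667, 0.1819, 0.1964], E[r] = 0.6030, γ^t·E[r] = 0.158084, running G = 1.954131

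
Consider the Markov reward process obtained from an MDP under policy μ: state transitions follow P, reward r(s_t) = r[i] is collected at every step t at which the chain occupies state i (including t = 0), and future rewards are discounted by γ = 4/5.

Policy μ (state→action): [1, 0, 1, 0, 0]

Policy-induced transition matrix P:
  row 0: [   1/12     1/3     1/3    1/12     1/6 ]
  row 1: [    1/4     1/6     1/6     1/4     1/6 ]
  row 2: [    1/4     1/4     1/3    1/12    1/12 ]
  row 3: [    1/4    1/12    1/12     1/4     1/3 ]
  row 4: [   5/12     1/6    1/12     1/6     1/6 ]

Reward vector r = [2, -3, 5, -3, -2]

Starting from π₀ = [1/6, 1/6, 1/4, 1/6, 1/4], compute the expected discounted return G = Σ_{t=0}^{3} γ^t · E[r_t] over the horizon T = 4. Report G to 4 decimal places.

G = 0.2649

t=0: π = [0.1667, 0.1667, 0.2500, 0.1667, 0.2500], E[r] = 0.0833, γ^t·E[r] = 0.083333, running G = 0.083333
t=1: π = [0.2639, 0.2014, 0.2014, 0.1597, 0.1736], E[r] = 0.1042, γ^t·E[r] = 0.083333, running G = 0.166667
t=2: π = [0.2350, 0.2141, 0.2164, 0.1580, 0.1765], E[r] = 0.0828, γ^t·E[r] = 0.052963, running G = 0.219630
t=3: π = [0.2403, 0.2107, 0.2140, 0.1601, 0.1750], E[r] = 0.0884, γ^t·E[r] = 0.045284, running G = 0.264914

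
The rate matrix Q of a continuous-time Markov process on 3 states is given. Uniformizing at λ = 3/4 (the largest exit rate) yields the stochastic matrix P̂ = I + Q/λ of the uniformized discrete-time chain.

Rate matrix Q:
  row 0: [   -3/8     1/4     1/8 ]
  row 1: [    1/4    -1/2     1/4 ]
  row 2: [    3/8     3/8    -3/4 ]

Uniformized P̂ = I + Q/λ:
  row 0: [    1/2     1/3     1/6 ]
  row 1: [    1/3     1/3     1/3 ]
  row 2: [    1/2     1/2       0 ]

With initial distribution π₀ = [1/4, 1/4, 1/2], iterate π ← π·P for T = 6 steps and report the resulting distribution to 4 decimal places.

t=0: π = [0.2500, 0.2500, 0.5000]
t=1: π = [0.4583, 0.4167, 0.1250]
t=2: π = [0.4306, 0.3542, 0.2153]
t=3: π = [0.4410, 0.3692, 0.1898]
t=4: π = [0.4385, 0.3650, 0.1966]
t=5: π = [0.4392, 0.3661, 0.1947]
t=6: π = [0.4390, 0.3658, 0.1952]

π = [0.4390, 0.3658, 0.1952]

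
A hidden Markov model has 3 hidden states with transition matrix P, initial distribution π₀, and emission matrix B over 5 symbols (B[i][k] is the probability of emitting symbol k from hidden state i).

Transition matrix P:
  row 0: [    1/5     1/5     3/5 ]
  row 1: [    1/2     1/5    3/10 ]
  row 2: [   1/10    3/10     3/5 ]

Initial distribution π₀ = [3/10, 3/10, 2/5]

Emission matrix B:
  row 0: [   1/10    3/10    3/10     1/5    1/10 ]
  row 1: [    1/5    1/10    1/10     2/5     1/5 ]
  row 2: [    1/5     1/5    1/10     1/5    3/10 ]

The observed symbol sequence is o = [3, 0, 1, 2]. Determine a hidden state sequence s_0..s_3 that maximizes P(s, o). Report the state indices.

t=0: δ = [6.000e-02, 1.200e-01, 8.000e-02]  (obs o_0=3)
t=1: δ = [6.000e-03, 4.800e-03, 9.600e-03]  ψ = [1, 1, 2]  (obs o_1=0)
t=2: δ = [7.200e-04, 2.880e-04, 1.152e-03]  ψ = [1, 2, 2]  (obs o_2=1)
t=3: δ = [4.320e-05, 3.456e-05, 6.912e-05]  ψ = [0, 2, 2]  (obs o_3=2)
backtrack: best end state = 2; path = [2, 2, 2, 2]

path = [2, 2, 2, 2]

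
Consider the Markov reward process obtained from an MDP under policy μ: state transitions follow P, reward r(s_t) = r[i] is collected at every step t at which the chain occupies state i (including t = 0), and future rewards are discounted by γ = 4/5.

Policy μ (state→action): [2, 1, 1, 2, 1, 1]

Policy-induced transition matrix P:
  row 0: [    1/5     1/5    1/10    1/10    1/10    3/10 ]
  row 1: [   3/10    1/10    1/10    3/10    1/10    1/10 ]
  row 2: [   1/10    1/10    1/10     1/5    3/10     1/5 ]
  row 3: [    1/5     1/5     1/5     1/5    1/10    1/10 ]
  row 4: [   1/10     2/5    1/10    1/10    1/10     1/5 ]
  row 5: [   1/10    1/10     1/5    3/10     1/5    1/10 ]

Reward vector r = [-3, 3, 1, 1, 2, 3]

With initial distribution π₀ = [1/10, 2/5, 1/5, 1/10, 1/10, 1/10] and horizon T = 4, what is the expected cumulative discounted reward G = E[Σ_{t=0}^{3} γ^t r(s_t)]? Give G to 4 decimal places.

t=0: π = [0.1000, 0.4000, 0.2000, 0.1000, 0.1000, 0.1000], E[r] = 1.7000, γ^t·E[r] = 1.700000, running G = 1.700000
t=1: π = [0.2000, 0.1500, 0.1200, 0.2300, 0.1500, 0.1500], E[r] = 0.9500, γ^t·E[r] = 0.760000, running G = 2.460000
t=2: π = [0.1730, 0.1880, 0.1380, 0.1950, 0.1390, 0.1670], E[r] = 1.1570, γ^t·E[r] = 0.740480, running G = 3.200480
t=3: π = [0.1744, 0.1785, 0.1362, 0.2043, 0.1443, 0.1623], E[r] = 1.1283, γ^t·E[r] = 0.577690, running G = 3.778170

G = 3.7782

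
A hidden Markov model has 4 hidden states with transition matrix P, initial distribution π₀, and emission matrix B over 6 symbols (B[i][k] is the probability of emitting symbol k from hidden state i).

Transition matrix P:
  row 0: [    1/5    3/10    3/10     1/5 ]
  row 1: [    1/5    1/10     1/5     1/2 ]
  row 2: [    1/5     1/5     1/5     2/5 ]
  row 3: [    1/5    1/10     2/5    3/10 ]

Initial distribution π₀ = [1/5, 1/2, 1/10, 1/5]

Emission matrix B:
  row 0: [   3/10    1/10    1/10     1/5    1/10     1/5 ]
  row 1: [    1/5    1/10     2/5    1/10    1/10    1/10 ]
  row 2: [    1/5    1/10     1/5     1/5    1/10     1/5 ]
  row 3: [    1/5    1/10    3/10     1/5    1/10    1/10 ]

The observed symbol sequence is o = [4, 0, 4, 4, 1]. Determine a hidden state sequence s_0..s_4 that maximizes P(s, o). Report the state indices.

t=0: δ = [2.000e-02, 5.000e-02, 1.000e-02, 2.000e-02]  (obs o_0=4)
t=1: δ = [3.000e-03, 1.200e-03, 2.000e-03, 5.000e-03]  ψ = [1, 0, 1, 1]  (obs o_1=0)
t=2: δ = [1.000e-04, 9.000e-05, 2.000e-04, 1.500e-04]  ψ = [3, 0, 3, 3]  (obs o_2=4)
t=3: δ = [4.000e-06, 4.000e-06, 6.000e-06, 8.000e-06]  ψ = [2, 2, 3, 2]  (obs o_3=4)
t=4: δ = [1.600e-07, 1.200e-07, 3.200e-07, 2.400e-07]  ψ = [3, 0, 3, 2]  (obs o_4=1)
backtrack: best end state = 2; path = [1, 3, 2, 3, 2]

path = [1, 3, 2, 3, 2]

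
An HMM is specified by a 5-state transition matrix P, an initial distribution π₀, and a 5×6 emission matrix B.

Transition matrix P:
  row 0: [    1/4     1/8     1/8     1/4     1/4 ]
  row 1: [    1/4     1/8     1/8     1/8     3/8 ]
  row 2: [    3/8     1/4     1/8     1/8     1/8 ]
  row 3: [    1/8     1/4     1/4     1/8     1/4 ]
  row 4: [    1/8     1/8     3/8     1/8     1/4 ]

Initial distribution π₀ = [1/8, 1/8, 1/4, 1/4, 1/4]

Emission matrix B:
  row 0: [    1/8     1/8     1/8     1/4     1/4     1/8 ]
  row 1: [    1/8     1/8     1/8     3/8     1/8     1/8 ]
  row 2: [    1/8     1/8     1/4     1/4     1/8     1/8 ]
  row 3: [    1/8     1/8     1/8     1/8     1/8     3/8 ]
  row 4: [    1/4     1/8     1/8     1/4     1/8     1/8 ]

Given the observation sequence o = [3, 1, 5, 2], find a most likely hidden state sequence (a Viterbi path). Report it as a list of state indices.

path = [2, 0, 3, 2]

t=0: δ = [3.125e-02, 4.688e-02, 6.250e-02, 3.125e-02, 6.250e-02]  (obs o_0=3)
t=1: δ = [2.930e-03, 1.953e-03, 2.930e-03, 9.766e-04, 2.197e-03]  ψ = [2, 2, 4, 0, 1]  (obs o_1=1)
t=2: δ = [1.373e-04, 9.155e-05, 1.030e-04, 2.747e-04, 9.155e-05]  ψ = [2, 2, 4, 0, 0]  (obs o_2=5)
t=3: δ = [4.828e-06, 8.583e-06, 1.717e-05, 4.292e-06, 8.583e-06]  ψ = [2, 3, 3, 0, 3]  (obs o_3=2)
backtrack: best end state = 2; path = [2, 0, 3, 2]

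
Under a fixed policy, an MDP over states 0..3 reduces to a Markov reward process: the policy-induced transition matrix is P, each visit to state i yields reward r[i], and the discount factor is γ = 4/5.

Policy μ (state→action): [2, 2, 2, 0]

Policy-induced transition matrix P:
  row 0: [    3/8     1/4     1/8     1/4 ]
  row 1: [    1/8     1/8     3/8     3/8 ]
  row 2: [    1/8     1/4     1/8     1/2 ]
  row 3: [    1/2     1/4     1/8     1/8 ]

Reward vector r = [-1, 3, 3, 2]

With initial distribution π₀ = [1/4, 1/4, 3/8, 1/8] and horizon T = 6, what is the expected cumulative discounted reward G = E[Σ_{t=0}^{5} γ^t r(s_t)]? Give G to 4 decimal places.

t=0: π = [0.2500, 0.2500, 0.3750, 0.1250], E[r] = 1.8750, γ^t·E[r] = 1.875000, running G = 1.875000
t=1: π = [0.2344, 0.2188, 0.1875, 0.3594], E[r] = 1.7031, γ^t·E[r] = 1.362500, running G = 3.237500
t=2: π = [0.3184, 0.2227, 0.1797, 0.2793], E[r] = 1.4473, γ^t·E[r] = 0.926250, running G = 4.163750
t=3: π = [0.3093, 0.2222, 0.1807, 0.2878], E[r] = 1.4749, γ^t·E[r] = 0.755125, running G = 4.918875
t=4: π = [0.3103, 0.2222, 0.1805, 0.2870], E[r] = 1.4720, γ^t·E[r] = 0.602913, running G = 5.521788
t=5: π = [0.3102, 0.2222, 0.1806, 0.2870], E[r] = 1.4722, γ^t·E[r] = 0.482426, running G = 6.004214

G = 6.0042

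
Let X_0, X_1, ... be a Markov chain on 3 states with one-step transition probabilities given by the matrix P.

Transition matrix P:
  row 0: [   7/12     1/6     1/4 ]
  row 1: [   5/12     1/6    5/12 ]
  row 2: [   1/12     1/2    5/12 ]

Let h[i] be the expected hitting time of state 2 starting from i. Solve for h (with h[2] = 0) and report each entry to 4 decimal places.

First-step conditioning: h[2] = 0; for i ≠ 2, h[i] = 1 + Σ_k P[i][k]·h[k].
  h[0] = 1 + 7/12·h[0] + 1/6·h[1]
  h[1] = 1 + 5/12·h[0] + 1/6·h[1]
Solving the 2×2 linear system over states ≠ 2 gives exactly h = [18/5, 3, 0] (h[2] = 0 is the target).

h = [3.6000, 3.0000, 0.0000]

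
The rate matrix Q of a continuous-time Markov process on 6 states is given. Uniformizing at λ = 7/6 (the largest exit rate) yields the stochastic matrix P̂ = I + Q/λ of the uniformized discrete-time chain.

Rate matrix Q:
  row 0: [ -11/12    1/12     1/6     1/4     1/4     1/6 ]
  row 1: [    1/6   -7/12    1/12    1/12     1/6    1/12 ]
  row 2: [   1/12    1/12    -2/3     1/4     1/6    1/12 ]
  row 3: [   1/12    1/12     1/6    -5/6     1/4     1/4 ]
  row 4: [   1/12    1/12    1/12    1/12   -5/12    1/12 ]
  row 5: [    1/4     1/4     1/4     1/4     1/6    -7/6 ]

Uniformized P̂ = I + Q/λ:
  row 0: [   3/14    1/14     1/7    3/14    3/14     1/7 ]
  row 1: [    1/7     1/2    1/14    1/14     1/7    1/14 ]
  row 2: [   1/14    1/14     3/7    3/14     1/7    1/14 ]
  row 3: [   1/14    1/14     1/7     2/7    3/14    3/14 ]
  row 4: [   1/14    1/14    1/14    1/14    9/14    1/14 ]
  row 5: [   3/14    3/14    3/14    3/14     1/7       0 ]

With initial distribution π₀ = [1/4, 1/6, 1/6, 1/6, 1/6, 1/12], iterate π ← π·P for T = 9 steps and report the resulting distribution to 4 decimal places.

t=0: π = [0.2500, 0.1667, 0.1667, 0.1667, 0.1667, 0.0833]
t=1: π = [0.1310, 0.1548, 0.1726, 0.1786, 0.2560, 0.1071]
t=2: π = [0.1165, 0.1531, 0.1705, 0.1684, 0.2929, 0.0986]
t=3: π = [0.1131, 0.1511, 0.1668, 0.1626, 0.3097, 0.0968]
t=4: π = [0.1122, 0.1500, 0.1645, 0.1601, 0.3174, 0.0958]
t=5: π = [0.1119, 0.1494, 0.1633, 0.1589, 0.3210, 0.0955]
t=6: π = [0.1117, 0.1491, 0.1627, 0.1584, 0.3227, 0.0953]
t=7: π = [0.1117, 0.1489, 0.1625, 0.1582, 0.3235, 0.0952]
t=8: π = [0.1116, 0.1489, 0.1623, 0.1581, 0.3239, 0.0952]
t=9: π = [0.1116, 0.1488, 0.1623, 0.1580, 0.3241, 0.0952]

π = [0.1116, 0.1488, 0.1623, 0.1580, 0.3241, 0.0952]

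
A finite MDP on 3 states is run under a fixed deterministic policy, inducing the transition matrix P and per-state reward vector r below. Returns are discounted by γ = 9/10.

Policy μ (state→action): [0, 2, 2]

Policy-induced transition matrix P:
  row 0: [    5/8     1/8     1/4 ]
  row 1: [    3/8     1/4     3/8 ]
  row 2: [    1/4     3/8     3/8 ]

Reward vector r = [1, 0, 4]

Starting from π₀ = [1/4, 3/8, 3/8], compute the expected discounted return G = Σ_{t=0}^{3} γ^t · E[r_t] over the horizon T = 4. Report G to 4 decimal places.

G = 6.0027

t=0: π = [0.2500, 0.3750, 0.3750], E[r] = 1.7500, γ^t·E[r] = 1.750000, running G = 1.750000
t=1: π = [0.3906, 0.2656, 0.3438], E[r] = 1.7656, γ^t·E[r] = 1.589063, running G = 3.339063
t=2: π = [0.4297, 0.2441, 0.3262], E[r] = 1.7344, γ^t·E[r] = 1.404844, running G = 4.743906
t=3: π = [0.4417, 0.2371, 0.3213], E[r] = 1.7268, γ^t·E[r] = 1.258842, running G = 6.002748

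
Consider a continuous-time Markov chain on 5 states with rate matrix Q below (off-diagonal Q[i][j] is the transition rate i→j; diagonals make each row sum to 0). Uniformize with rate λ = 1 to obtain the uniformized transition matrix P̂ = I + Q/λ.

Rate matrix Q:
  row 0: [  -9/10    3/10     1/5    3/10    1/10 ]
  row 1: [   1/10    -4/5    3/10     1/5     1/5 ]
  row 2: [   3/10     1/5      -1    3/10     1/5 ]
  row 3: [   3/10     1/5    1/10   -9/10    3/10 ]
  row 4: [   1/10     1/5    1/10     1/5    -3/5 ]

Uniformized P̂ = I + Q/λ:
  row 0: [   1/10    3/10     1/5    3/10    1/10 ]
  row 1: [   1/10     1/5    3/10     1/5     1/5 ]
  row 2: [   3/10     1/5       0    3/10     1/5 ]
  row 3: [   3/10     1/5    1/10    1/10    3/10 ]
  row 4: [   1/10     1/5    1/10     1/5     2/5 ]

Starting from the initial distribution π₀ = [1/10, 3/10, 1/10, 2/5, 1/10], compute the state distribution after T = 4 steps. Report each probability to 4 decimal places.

t=0: π = [0.1000, 0.3000, 0.1000, 0.4000, 0.1000]
t=1: π = [0.2000, 0.2100, 0.1600, 0.1800, 0.2500]
t=2: π = [0.1680, 0.2200, 0.1460, 0.2180, 0.2480]
t=3: π = [0.1728, 0.2168, 0.1462, 0.2096, 0.2546]
t=4: π = [0.1712, 0.2173, 0.1460, 0.2109, 0.2546]

π = [0.1712, 0.2173, 0.1460, 0.2109, 0.2546]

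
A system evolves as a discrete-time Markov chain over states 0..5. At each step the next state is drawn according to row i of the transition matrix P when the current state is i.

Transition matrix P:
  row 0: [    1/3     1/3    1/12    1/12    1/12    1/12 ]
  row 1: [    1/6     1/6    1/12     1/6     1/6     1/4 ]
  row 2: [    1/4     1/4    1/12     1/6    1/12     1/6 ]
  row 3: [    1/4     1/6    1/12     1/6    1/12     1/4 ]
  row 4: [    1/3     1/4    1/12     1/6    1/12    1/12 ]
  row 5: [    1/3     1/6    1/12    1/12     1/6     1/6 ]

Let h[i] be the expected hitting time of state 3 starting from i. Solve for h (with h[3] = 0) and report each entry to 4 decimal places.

h = [8.2733, 7.6449, 7.6409, 0.0000, 7.6362, 8.3296]

First-step conditioning: h[3] = 0; for i ≠ 3, h[i] = 1 + Σ_k P[i][k]·h[k].
  h[0] = 1 + 1/3·h[0] + 1/3·h[1] + 1/12·h[2] + 1/12·h[4] + 1/12·h[5]
  h[1] = 1 + 1/6·h[0] + 1/6·h[1] + 1/12·h[2] + 1/6·h[4] + 1/4·h[5]
  h[2] = 1 + 1/4·h[0] + 1/4·h[1] + 1/12·h[2] + 1/12·h[4] + 1/6·h[5]
  h[4] = 1 + 1/3·h[0] + 1/4·h[1] + 1/12·h[2] + 1/12·h[4] + 1/12·h[5]
  h[5] = 1 + 1/3·h[0] + 1/6·h[1] + 1/12·h[2] + 1/6·h[4] + 1/6·h[5]
Solving the 5×5 linear system over states ≠ 3 gives exactly h = [274896/33227, 254016/33227, 253884/33227, 0, 253728/33227, 276768/33227] (h[3] = 0 is the target).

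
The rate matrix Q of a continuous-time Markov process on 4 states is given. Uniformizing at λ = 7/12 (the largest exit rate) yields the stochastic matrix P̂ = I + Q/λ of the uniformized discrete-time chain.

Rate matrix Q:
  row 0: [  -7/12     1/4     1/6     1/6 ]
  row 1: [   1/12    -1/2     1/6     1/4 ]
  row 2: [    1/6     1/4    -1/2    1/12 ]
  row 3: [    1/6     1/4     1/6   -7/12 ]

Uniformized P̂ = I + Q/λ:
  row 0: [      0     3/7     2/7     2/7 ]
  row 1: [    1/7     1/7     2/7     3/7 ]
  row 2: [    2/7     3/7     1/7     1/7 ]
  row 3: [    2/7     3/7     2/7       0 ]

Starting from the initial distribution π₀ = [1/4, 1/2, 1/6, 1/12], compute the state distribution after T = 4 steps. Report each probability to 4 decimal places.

π = [0.1878, 0.3344, 0.2500, 0.2278]

t=0: π = [0.2500, 0.5000, 0.1667, 0.0833]
t=1: π = [0.1429, 0.2857, 0.2619, 0.3095]
t=2: π = [0.2041, 0.3469, 0.2483, 0.2007]
t=3: π = [0.1778, 0.3294, 0.2502, 0.2425]
t=4: π = [0.1878, 0.3344, 0.2500, 0.2278]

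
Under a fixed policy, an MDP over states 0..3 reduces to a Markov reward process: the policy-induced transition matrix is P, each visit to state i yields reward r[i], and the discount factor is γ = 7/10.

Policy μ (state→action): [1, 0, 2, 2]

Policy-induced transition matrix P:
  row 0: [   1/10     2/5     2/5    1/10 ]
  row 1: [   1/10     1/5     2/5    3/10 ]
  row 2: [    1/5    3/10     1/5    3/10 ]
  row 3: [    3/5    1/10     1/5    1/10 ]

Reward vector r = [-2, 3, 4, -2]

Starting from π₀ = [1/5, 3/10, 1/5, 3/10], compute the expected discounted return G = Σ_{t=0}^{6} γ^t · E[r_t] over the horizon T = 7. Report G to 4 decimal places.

t=0: π = [0.2000, 0.3000, 0.2000, 0.3000], E[r] = 0.7000, γ^t·E[r] = 0.700000, running G = 0.700000
t=1: π = [0.2700, 0.2300, 0.3000, 0.2000], E[r] = 0.9500, γ^t·E[r] = 0.665000, running G = 1.365000
t=2: π = [0.2300, 0.2640, 0.3000, 0.2060], E[r] = 1.1200, γ^t·E[r] = 0.548800, running G = 1.913800
t=3: π = [0.2330, 0.2554, 0.2988, 0.2128], E[r] = 1.0698, γ^t·E[r] = 0.366941, running G = 2.280741
t=4: π = [0.2363, 0.2552, 0.2977, 0.2108], E[r] = 1.0621, γ^t·E[r] = 0.255005, running G = 2.535747
t=5: π = [0.2352, 0.2559, 0.2983, 0.2106], E[r] = 1.0695, γ^t·E[r] = 0.179747, running G = 2.715494
t=6: π = [0.2351, 0.2558, 0.2982, 0.2108], E[r] = 1.0684, γ^t·E[r] = 0.125696, running G = 2.841190

G = 2.8412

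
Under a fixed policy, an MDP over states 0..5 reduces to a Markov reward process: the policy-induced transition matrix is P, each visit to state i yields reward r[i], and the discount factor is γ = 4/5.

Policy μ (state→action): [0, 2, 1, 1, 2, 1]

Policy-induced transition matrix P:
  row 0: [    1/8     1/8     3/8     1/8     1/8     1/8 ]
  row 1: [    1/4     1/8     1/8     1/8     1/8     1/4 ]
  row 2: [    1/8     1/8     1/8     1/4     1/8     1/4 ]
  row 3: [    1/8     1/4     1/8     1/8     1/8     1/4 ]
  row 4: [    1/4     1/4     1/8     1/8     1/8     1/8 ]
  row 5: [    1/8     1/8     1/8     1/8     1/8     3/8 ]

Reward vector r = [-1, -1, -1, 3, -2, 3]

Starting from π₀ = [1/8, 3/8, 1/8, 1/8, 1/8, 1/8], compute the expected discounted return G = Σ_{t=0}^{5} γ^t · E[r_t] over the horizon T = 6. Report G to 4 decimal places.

t=0: π = [0.1250, 0.3750, 0.1250, 0.1250, 0.1250, 0.1250], E[r] = -0.1250, γ^t·E[r] = -0.125000, running G = -0.125000
t=1: π = [0.1875, 0.1563, 0.1563, 0.1406, 0.1250, 0.2344], E[r] = 0.3750, γ^t·E[r] = 0.300000, running G = 0.175000
t=2: π = [0.1602, 0.1582, 0.1719, 0.1445, 0.1250, 0.2402], E[r] = 0.4141, γ^t·E[r] = 0.265000, running G = 0.440000
t=3: π = [0.1604, 0.1587, 0.1650, 0.1465, 0.1250, 0.2444], E[r] = 0.4385, γ^t·E[r] = 0.224500, running G = 0.664500
t=4: π = [0.1605, 0.1589, 0.1651, 0.1456, 0.1250, 0.2449], E[r] = 0.4370, γ^t·E[r] = 0.179000, running G = 0.843500
t=5: π = [0.1605, 0.1588, 0.1651, 0.1456, 0.1250, 0.2449], E[r] = 0.4373, γ^t·E[r] = 0.143280, running G = 0.986780

G = 0.9868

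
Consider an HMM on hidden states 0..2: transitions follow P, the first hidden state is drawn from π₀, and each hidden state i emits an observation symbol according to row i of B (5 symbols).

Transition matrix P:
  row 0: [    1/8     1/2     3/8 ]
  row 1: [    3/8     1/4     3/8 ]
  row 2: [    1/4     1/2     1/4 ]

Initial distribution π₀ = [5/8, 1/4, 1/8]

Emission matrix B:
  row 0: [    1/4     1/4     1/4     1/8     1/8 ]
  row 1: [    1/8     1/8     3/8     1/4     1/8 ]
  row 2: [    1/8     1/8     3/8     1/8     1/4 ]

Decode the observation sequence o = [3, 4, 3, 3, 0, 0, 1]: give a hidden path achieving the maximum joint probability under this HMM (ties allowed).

path = [0, 2, 1, 1, 0, 1, 0]

t=0: δ = [7.812e-02, 6.250e-02, 1.562e-02]  (obs o_0=3)
t=1: δ = [2.930e-03, 4.883e-03, 7.324e-03]  ψ = [1, 0, 0]  (obs o_1=4)
t=2: δ = [2.289e-04, 9.155e-04, 2.289e-04]  ψ = [1, 2, 1]  (obs o_2=3)
t=3: δ = [4.292e-05, 5.722e-05, 4.292e-05]  ψ = [1, 1, 1]  (obs o_3=3)
t=4: δ = [5.364e-06, 2.682e-06, 2.682e-06]  ψ = [1, 0, 1]  (obs o_4=0)
t=5: δ = [2.515e-07, 3.353e-07, 2.515e-07]  ψ = [1, 0, 0]  (obs o_5=0)
t=6: δ = [3.143e-08, 1.572e-08, 1.572e-08]  ψ = [1, 0, 1]  (obs o_6=1)
backtrack: best end state = 0; path = [0, 2, 1, 1, 0, 1, 0]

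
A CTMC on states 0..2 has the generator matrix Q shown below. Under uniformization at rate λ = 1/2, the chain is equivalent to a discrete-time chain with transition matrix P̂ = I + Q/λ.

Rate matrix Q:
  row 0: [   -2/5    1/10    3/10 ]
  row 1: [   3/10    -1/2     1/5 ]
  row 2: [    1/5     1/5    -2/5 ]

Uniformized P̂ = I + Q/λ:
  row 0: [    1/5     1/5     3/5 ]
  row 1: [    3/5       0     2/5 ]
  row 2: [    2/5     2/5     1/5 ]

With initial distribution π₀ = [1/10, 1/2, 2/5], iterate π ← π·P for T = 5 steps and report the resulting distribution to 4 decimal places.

π = [0.3713, 0.2341, 0.3946]

t=0: π = [0.1000, 0.5000, 0.4000]
t=1: π = [0.4800, 0.1800, 0.3400]
t=2: π = [0.3400, 0.2320, 0.4280]
t=3: π = [0.3784, 0.2392, 0.3824]
t=4: π = [0.3722, 0.2286, 0.3992]
t=5: π = [0.3713, 0.2341, 0.3946]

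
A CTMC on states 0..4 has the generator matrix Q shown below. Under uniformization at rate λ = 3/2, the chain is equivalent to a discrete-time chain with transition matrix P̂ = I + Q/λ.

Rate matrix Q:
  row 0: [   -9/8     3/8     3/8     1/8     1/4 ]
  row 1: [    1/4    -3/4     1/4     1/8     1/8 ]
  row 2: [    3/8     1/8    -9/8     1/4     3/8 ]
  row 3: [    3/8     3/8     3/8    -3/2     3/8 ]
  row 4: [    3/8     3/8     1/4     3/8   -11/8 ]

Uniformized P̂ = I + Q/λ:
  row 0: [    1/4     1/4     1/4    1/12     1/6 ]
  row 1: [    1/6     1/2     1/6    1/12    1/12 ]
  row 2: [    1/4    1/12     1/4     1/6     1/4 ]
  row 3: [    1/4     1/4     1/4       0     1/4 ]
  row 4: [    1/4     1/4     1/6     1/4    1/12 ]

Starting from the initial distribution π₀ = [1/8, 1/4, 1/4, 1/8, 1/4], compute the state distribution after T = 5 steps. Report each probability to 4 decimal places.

t=0: π = [0.1250, 0.2500, 0.2500, 0.1250, 0.2500]
t=1: π = [0.2292, 0.2708, 0.2083, 0.1354, 0.1563]
t=2: π = [0.2274, 0.2830, 0.2144, 0.1155, 0.1597]
t=3: π = [0.2264, 0.2850, 0.2131, 0.1182, 0.1573]
t=4: π = [0.2262, 0.2857, 0.2131, 0.1175, 0.1574]
t=5: π = [0.2262, 0.2859, 0.2131, 0.1175, 0.1573]

π = [0.2262, 0.2859, 0.2131, 0.1175, 0.1573]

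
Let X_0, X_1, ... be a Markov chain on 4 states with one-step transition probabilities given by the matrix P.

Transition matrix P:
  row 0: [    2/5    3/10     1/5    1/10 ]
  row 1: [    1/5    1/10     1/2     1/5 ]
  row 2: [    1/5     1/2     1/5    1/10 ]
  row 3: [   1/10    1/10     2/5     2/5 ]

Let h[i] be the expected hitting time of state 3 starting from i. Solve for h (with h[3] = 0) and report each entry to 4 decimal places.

First-step conditioning: h[3] = 0; for i ≠ 3, h[i] = 1 + Σ_k P[i][k]·h[k].
  h[0] = 1 + 2/5·h[0] + 3/10·h[1] + 1/5·h[2]
  h[1] = 1 + 1/5·h[0] + 1/10·h[1] + 1/2·h[2]
  h[2] = 1 + 1/5·h[0] + 1/2·h[1] + 1/5·h[2]
Solving the 3×3 linear system over states ≠ 3 gives exactly h = [285/37, 260/37, 280/37, 0] (h[3] = 0 is the target).

h = [7.7027, 7.0270, 7.5676, 0.0000]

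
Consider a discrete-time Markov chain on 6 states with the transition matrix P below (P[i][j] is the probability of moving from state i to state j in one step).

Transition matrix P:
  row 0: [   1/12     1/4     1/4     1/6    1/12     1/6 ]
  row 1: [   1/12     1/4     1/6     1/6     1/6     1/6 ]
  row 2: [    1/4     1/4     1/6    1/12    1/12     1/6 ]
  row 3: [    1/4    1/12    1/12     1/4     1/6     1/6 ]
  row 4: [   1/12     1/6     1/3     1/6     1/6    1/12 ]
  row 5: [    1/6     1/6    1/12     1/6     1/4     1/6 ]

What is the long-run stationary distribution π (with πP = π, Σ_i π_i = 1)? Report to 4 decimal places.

Balance equations π_j = Σ_i π_i·P[i][j]:
  π_0 = 1/12·π_0 + 1/12·π_1 + 1/4·π_2 + 1/4·π_3 + 1/12·π_4 + 1/6·π_5
  π_1 = 1/4·π_0 + 1/4·π_1 + 1/4·π_2 + 1/12·π_3 + 1/6·π_4 + 1/6·π_5
  π_2 = 1/4·π_0 + 1/6·π_1 + 1/6·π_2 + 1/12·π_3 + 1/3·π_4 + 1/12·π_5
  π_3 = 1/6·π_0 + 1/6·π_1 + 1/12·π_2 + 1/4·π_3 + 1/6·π_4 + 1/6·π_5
  π_4 = 1/12·π_0 + 1/6·π_1 + 1/12·π_2 + 1/6·π_3 + 1/6·π_4 + 1/4·π_5
  normalize: π_0 + π_1 + π_2 + π_3 + π_4 + π_5 = 1
Solving the linear system gives exactly π = [428/2789, 22516/114349, 20369/114349, 18939/114349, 17366/114349, 17611/114349].

π = [0.1535, 0.1969, 0.1781, 0.1656, 0.1519, 0.1540]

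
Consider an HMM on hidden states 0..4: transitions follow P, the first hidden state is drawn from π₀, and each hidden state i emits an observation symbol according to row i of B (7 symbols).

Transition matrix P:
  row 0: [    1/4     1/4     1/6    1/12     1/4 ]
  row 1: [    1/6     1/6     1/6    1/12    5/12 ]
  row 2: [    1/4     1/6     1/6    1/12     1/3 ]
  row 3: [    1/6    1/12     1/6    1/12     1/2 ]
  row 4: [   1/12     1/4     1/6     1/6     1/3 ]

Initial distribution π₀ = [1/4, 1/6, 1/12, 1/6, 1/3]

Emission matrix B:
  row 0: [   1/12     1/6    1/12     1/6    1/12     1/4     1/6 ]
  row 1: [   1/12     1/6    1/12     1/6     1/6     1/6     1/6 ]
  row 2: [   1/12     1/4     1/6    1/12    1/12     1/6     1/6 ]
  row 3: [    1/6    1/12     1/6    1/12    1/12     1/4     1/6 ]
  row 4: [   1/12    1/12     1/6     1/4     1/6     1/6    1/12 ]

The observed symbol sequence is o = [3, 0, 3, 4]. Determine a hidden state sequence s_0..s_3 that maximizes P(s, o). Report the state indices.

path = [4, 3, 4, 4]

t=0: δ = [4.167e-02, 2.778e-02, 6.944e-03, 1.389e-02, 8.333e-02]  (obs o_0=3)
t=1: δ = [8.681e-04, 1.736e-03, 1.157e-03, 2.315e-03, 2.315e-03]  ψ = [0, 4, 4, 4, 4]  (obs o_1=0)
t=2: δ = [6.430e-05, 9.645e-05, 3.215e-05, 3.215e-05, 2.894e-04]  ψ = [3, 4, 3, 4, 3]  (obs o_2=3)
t=3: δ = [2.009e-06, 1.206e-05, 4.019e-06, 4.019e-06, 1.608e-05]  ψ = [4, 4, 4, 4, 4]  (obs o_3=4)
backtrack: best end state = 4; path = [4, 3, 4, 4]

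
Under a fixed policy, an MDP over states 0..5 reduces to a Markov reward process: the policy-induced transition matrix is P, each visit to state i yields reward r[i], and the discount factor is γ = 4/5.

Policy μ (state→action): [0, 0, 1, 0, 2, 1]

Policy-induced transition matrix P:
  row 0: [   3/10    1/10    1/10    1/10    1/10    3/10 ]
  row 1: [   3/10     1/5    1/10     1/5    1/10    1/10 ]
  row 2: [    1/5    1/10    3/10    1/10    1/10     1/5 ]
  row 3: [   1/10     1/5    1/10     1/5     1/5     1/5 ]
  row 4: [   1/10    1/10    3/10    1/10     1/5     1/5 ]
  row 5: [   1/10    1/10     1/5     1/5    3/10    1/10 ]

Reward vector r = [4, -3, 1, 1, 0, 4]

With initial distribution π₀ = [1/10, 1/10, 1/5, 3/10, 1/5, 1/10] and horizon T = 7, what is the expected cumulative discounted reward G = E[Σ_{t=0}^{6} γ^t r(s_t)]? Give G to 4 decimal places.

t=0: π = [0.1000, 0.1000, 0.2000, 0.3000, 0.2000, 0.1000], E[r] = 1.0000, γ^t·E[r] = 1.000000, running G = 1.000000
t=1: π = [0.1600, 0.1400, 0.1900, 0.1500, 0.1700, 0.1900], E[r] = 1.3200, γ^t·E[r] = 1.056000, running G = 2.056000
t=2: π = [0.1790, 0.1290, 0.1910, 0.1480, 0.1700, 0.1830], E[r] = 1.4000, γ^t·E[r] = 0.896000, running G = 2.952000
t=3: π = [0.1807, 0.1277, 0.1905, 0.1460, 0.1684, 0.1867], E[r] = 1.4230, γ^t·E[r] = 0.728576, running G = 3.680576
t=4: π = [0.1807, 0.1274, 0.1905, 0.1460, 0.1688, 0.1866], E[r] = 1.4238, γ^t·E[r] = 0.583197, running G = 4.263773
t=5: π = [0.1807, 0.1273, 0.1905, 0.1460, 0.1688, 0.1867], E[r] = 1.4238, γ^t·E[r] = 0.466565, running G = 4.730337
t=6: π = [0.1807, 0.1273, 0.1905, 0.1460, 0.1688, 0.1867], E[r] = 1.4238, γ^t·E[r] = 0.373240, running G = 5.103577

G = 5.1036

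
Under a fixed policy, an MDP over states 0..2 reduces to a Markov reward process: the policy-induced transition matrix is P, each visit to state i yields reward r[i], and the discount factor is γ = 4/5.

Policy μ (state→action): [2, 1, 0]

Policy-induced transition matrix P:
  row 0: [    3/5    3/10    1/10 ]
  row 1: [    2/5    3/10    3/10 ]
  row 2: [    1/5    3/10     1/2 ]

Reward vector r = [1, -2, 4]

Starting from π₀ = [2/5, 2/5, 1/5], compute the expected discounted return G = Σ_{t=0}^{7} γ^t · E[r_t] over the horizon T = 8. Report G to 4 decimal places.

G = 3.2215

t=0: π = [0.4000, 0.4000, 0.2000], E[r] = 0.4000, γ^t·E[r] = 0.400000, running G = 0.400000
t=1: π = [0.4400, 0.3000, 0.2600], E[r] = 0.8800, γ^t·E[r] = 0.704000, running G = 1.104000
t=2: π = [0.4360, 0.3000, 0.2640], E[r] = 0.8920, γ^t·E[r] = 0.570880, running G = 1.674880
t=3: π = [0.4344, 0.3000, 0.2656], E[r] = 0.8968, γ^t·E[r] = 0.459162, running G = 2.134042
t=4: π = [0.4338, 0.3000, 0.2662], E[r] = 0.8987, γ^t·E[r] = 0.368116, running G = 2.502157
t=5: π = [0.4335, 0.3000, 0.2665], E[r] = 0.8995, γ^t·E[r] = 0.294744, running G = 2.796902
t=6: π = [0.4334, 0.3000, 0.2666], E[r] = 0.8998, γ^t·E[r] = 0.235876, running G = 3.032777
t=7: π = [0.4334, 0.3000, 0.2666], E[r] = 0.8999, γ^t·E[r] = 0.188727, running G = 3.221504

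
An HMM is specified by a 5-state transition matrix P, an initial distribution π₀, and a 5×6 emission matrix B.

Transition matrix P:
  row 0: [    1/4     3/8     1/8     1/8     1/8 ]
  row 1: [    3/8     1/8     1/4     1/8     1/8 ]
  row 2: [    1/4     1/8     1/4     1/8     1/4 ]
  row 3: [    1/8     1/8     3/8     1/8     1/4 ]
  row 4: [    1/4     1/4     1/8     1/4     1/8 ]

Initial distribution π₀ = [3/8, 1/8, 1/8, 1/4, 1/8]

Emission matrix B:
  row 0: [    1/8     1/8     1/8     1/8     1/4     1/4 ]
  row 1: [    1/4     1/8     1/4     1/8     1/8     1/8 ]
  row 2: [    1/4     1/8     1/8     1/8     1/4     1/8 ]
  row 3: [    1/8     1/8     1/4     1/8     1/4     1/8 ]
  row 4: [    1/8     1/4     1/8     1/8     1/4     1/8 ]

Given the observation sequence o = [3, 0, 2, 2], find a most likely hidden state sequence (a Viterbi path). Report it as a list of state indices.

t=0: δ = [4.688e-02, 1.562e-02, 1.562e-02, 3.125e-02, 1.562e-02]  (obs o_0=3)
t=1: δ = [1.465e-03, 4.395e-03, 2.930e-03, 7.324e-04, 9.766e-04]  ψ = [0, 0, 3, 0, 3]  (obs o_1=0)
t=2: δ = [2.060e-04, 1.373e-04, 1.373e-04, 1.373e-04, 9.155e-05]  ψ = [1, 0, 1, 1, 2]  (obs o_2=2)
t=3: δ = [6.437e-06, 1.931e-05, 6.437e-06, 6.437e-06, 4.292e-06]  ψ = [0, 0, 3, 0, 2]  (obs o_3=2)
backtrack: best end state = 1; path = [0, 1, 0, 1]

path = [0, 1, 0, 1]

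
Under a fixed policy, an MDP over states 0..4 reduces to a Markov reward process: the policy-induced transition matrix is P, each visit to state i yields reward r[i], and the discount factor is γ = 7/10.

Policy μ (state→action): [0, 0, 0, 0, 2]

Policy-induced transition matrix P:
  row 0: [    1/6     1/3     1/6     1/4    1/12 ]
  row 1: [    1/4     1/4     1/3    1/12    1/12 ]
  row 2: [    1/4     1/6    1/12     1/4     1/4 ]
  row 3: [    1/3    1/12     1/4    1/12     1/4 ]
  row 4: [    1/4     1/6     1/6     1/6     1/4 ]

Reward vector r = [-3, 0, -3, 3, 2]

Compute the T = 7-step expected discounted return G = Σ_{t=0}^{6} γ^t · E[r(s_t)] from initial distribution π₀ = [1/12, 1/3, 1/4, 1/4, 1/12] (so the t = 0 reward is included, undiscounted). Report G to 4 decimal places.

G = -1.1542

t=0: π = [0.0833, 0.3333, 0.2500, 0.2500, 0.0833], E[r] = -0.0833, γ^t·E[r] = -0.083333, running G = -0.083333
t=1: π = [0.2639, 0.1875, 0.2222, 0.1458, 0.1806], E[r] = -0.6597, γ^t·E[r] = -0.461806, running G = -0.545139
t=2: π = [0.2402, 0.2141, 0.1916, 0.1794, 0.1748], E[r] = -0.4074, γ^t·E[r] = -0.199630, running G = -0.744769
t=3: π = [0.2449, 0.2096, 0.2013, 0.1698, 0.1743], E[r] = -0.4807, γ^t·E[r] = -0.164883, running G = -0.909652
t=4: π = [0.2437, 0.2108, 0.1990, 0.1722, 0.1742], E[r] = -0.4629, γ^t·E[r] = -0.111154, running G = -1.020806
t=5: π = [0.2440, 0.2105, 0.1996, 0.1716, 0.1742], E[r] = -0.4674, γ^t·E[r] = -0.078562, running G = -1.099367
t=6: π = [0.2440, 0.2106, 0.1994, 0.1718, 0.1742], E[r] = -0.4663, γ^t·E[r] = -0.054862, running G = -1.154229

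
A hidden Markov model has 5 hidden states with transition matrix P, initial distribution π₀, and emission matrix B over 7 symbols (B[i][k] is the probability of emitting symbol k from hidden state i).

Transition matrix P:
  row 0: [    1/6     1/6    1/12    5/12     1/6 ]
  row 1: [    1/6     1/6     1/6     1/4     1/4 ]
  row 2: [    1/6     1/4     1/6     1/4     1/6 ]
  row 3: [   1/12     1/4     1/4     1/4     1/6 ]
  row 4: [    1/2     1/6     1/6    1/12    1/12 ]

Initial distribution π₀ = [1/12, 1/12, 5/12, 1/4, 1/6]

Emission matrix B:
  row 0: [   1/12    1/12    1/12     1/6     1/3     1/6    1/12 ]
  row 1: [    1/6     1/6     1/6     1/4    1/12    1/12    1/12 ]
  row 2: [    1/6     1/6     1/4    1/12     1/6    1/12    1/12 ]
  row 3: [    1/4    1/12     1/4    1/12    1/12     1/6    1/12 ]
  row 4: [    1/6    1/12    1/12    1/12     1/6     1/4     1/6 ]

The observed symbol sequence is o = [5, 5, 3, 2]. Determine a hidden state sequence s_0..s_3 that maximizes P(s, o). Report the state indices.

t=0: δ = [1.389e-02, 6.944e-03, 3.472e-02, 4.167e-02, 4.167e-02]  (obs o_0=5)
t=1: δ = [3.472e-03, 8.681e-04, 8.681e-04, 1.736e-03, 1.736e-03]  ψ = [4, 3, 3, 3, 3]  (obs o_1=5)
t=2: δ = [1.447e-04, 1.447e-04, 3.617e-05, 1.206e-04, 4.823e-05]  ψ = [4, 0, 3, 0, 0]  (obs o_2=3)
t=3: δ = [2.009e-06, 5.023e-06, 7.535e-06, 1.507e-05, 3.014e-06]  ψ = [0, 3, 3, 0, 1]  (obs o_3=2)
backtrack: best end state = 3; path = [3, 4, 0, 3]

path = [3, 4, 0, 3]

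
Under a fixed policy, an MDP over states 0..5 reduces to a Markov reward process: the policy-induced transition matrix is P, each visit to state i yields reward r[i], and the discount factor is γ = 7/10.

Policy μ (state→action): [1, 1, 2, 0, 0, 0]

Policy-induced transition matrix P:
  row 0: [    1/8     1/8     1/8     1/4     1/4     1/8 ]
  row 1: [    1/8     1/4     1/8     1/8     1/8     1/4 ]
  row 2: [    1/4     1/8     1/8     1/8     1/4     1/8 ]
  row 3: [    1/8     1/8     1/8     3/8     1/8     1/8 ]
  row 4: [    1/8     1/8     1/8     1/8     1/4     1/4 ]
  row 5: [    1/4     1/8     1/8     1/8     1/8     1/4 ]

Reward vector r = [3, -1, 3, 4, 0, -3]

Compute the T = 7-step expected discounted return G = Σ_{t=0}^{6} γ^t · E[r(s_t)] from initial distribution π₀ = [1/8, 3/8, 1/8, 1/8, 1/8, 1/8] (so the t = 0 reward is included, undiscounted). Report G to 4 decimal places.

G = 2.2719

t=0: π = [0.1250, 0.3750, 0.1250, 0.1250, 0.1250, 0.1250], E[r] = 0.5000, γ^t·E[r] = 0.500000, running G = 0.500000
t=1: π = [0.1563, 0.1719, 0.1250, 0.1719, 0.1719, 0.2031], E[r] = 0.7500, γ^t·E[r] = 0.525000, running G = 1.025000
t=2: π = [0.1660, 0.1465, 0.1250, 0.1875, 0.1816, 0.1934], E[r] = 0.8965, γ^t·E[r] = 0.439277, running G = 1.464277
t=3: π = [0.1648, 0.1433, 0.1250, 0.1926, 0.1841, 0.1902], E[r] = 0.9260, γ^t·E[r] = 0.317627, running G = 1.781904
t=4: π = [0.1644, 0.1429, 0.1250, 0.1938, 0.1842, 0.1897], E[r] = 0.9312, γ^t·E[r] = 0.223584, running G = 2.005488
t=5: π = [0.1643, 0.1429, 0.1250, 0.1940, 0.1842, 0.1896], E[r] = 0.9323, γ^t·E[r] = 0.156689, running G = 2.162178
t=6: π = [0.1643, 0.1429, 0.1250, 0.1940, 0.1842, 0.1896], E[r] = 0.9325, γ^t·E[r] = 0.109710, running G = 2.271888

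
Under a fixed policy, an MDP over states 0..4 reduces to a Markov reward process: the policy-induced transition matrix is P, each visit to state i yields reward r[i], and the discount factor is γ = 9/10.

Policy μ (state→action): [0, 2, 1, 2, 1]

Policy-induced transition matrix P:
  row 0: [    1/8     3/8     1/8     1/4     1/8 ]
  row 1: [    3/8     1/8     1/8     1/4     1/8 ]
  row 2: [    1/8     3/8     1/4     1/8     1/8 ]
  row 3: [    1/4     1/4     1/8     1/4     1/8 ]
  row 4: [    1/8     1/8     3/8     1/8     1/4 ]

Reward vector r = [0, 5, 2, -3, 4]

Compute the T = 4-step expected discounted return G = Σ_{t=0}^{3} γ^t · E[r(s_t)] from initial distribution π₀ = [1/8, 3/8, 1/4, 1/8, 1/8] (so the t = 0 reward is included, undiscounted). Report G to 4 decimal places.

G = 6.2729

t=0: π = [0.1250, 0.3750, 0.2500, 0.1250, 0.1250], E[r] = 2.5000, γ^t·E[r] = 2.500000, running G = 2.500000
t=1: π = [0.2344, 0.2344, 0.1875, 0.2031, 0.1406], E[r] = 1.5000, γ^t·E[r] = 1.350000, running G = 3.850000
t=2: π = [0.2090, 0.2559, 0.1836, 0.2090, 0.1426], E[r] = 1.5898, γ^t·E[r] = 1.287773, running G = 5.137773
t=3: π = [0.2151, 0.2493, 0.1836, 0.2092, 0.1428], E[r] = 1.5571, γ^t·E[r] = 1.135147, running G = 6.272920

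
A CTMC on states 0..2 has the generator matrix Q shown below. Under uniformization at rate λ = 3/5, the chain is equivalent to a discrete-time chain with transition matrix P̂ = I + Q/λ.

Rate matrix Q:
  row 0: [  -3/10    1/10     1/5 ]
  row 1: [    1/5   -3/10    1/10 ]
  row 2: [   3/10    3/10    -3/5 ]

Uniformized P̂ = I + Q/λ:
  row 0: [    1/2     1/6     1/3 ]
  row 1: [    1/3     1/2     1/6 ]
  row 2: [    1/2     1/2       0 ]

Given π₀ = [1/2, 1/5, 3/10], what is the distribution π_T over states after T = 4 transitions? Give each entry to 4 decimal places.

π = [0.4414, 0.3525, 0.2062]

t=0: π = [0.5000, 0.2000, 0.3000]
t=1: π = [0.4667, 0.3333, 0.2000]
t=2: π = [0.4444, 0.3444, 0.2111]
t=3: π = [0.4426, 0.3519, 0.2056]
t=4: π = [0.4414, 0.3525, 0.2062]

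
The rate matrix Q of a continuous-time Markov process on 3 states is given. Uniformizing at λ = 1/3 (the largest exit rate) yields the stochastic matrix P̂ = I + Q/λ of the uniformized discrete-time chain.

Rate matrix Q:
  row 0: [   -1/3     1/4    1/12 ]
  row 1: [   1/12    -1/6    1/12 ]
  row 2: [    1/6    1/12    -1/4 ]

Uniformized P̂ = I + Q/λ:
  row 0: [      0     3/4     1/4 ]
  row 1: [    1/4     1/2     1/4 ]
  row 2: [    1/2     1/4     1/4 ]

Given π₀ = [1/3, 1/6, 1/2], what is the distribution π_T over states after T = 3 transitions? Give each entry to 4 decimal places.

π = [0.2526, 0.4974, 0.2500]

t=0: π = [0.3333, 0.1667, 0.5000]
t=1: π = [0.2917, 0.4583, 0.2500]
t=2: π = [0.2396, 0.5104, 0.2500]
t=3: π = [0.2526, 0.4974, 0.2500]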